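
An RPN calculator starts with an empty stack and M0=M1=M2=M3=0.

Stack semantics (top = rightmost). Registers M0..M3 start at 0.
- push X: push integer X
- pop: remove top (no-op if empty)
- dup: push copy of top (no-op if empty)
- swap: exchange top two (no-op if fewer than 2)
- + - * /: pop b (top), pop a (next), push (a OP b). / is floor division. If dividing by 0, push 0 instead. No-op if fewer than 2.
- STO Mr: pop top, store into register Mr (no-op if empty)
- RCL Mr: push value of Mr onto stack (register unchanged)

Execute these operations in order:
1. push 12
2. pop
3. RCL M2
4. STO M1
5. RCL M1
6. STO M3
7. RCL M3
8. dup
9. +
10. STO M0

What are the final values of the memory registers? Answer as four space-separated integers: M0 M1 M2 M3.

Answer: 0 0 0 0

Derivation:
After op 1 (push 12): stack=[12] mem=[0,0,0,0]
After op 2 (pop): stack=[empty] mem=[0,0,0,0]
After op 3 (RCL M2): stack=[0] mem=[0,0,0,0]
After op 4 (STO M1): stack=[empty] mem=[0,0,0,0]
After op 5 (RCL M1): stack=[0] mem=[0,0,0,0]
After op 6 (STO M3): stack=[empty] mem=[0,0,0,0]
After op 7 (RCL M3): stack=[0] mem=[0,0,0,0]
After op 8 (dup): stack=[0,0] mem=[0,0,0,0]
After op 9 (+): stack=[0] mem=[0,0,0,0]
After op 10 (STO M0): stack=[empty] mem=[0,0,0,0]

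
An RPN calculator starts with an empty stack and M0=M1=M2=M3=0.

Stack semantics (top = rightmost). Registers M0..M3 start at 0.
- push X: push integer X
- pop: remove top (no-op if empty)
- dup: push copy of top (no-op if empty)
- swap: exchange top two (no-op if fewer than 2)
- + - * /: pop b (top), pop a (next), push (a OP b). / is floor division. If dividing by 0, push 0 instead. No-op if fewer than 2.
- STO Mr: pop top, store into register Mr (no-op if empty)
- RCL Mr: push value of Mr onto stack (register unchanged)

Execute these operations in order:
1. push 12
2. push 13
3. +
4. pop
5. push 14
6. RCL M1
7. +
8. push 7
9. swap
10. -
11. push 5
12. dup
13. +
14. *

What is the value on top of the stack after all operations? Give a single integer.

After op 1 (push 12): stack=[12] mem=[0,0,0,0]
After op 2 (push 13): stack=[12,13] mem=[0,0,0,0]
After op 3 (+): stack=[25] mem=[0,0,0,0]
After op 4 (pop): stack=[empty] mem=[0,0,0,0]
After op 5 (push 14): stack=[14] mem=[0,0,0,0]
After op 6 (RCL M1): stack=[14,0] mem=[0,0,0,0]
After op 7 (+): stack=[14] mem=[0,0,0,0]
After op 8 (push 7): stack=[14,7] mem=[0,0,0,0]
After op 9 (swap): stack=[7,14] mem=[0,0,0,0]
After op 10 (-): stack=[-7] mem=[0,0,0,0]
After op 11 (push 5): stack=[-7,5] mem=[0,0,0,0]
After op 12 (dup): stack=[-7,5,5] mem=[0,0,0,0]
After op 13 (+): stack=[-7,10] mem=[0,0,0,0]
After op 14 (*): stack=[-70] mem=[0,0,0,0]

Answer: -70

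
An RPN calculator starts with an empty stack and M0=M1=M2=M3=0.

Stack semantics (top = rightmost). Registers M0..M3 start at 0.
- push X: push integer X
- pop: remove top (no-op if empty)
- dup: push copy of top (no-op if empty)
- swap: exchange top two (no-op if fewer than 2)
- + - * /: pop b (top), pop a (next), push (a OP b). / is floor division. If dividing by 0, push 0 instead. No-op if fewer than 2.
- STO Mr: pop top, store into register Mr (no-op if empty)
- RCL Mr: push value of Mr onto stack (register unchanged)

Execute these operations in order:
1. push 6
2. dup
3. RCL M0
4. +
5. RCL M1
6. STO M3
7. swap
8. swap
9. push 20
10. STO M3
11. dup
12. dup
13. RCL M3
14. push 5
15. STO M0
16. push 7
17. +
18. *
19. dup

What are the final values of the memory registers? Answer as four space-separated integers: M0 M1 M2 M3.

Answer: 5 0 0 20

Derivation:
After op 1 (push 6): stack=[6] mem=[0,0,0,0]
After op 2 (dup): stack=[6,6] mem=[0,0,0,0]
After op 3 (RCL M0): stack=[6,6,0] mem=[0,0,0,0]
After op 4 (+): stack=[6,6] mem=[0,0,0,0]
After op 5 (RCL M1): stack=[6,6,0] mem=[0,0,0,0]
After op 6 (STO M3): stack=[6,6] mem=[0,0,0,0]
After op 7 (swap): stack=[6,6] mem=[0,0,0,0]
After op 8 (swap): stack=[6,6] mem=[0,0,0,0]
After op 9 (push 20): stack=[6,6,20] mem=[0,0,0,0]
After op 10 (STO M3): stack=[6,6] mem=[0,0,0,20]
After op 11 (dup): stack=[6,6,6] mem=[0,0,0,20]
After op 12 (dup): stack=[6,6,6,6] mem=[0,0,0,20]
After op 13 (RCL M3): stack=[6,6,6,6,20] mem=[0,0,0,20]
After op 14 (push 5): stack=[6,6,6,6,20,5] mem=[0,0,0,20]
After op 15 (STO M0): stack=[6,6,6,6,20] mem=[5,0,0,20]
After op 16 (push 7): stack=[6,6,6,6,20,7] mem=[5,0,0,20]
After op 17 (+): stack=[6,6,6,6,27] mem=[5,0,0,20]
After op 18 (*): stack=[6,6,6,162] mem=[5,0,0,20]
After op 19 (dup): stack=[6,6,6,162,162] mem=[5,0,0,20]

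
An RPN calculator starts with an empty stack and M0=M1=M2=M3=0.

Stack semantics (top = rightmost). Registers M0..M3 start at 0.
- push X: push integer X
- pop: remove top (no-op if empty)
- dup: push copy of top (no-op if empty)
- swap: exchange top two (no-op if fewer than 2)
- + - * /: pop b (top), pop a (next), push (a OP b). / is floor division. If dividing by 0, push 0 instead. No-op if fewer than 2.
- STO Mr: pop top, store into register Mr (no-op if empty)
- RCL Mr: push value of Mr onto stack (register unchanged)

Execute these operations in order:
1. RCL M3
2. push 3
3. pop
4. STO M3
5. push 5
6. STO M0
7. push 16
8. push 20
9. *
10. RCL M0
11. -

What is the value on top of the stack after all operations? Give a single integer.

After op 1 (RCL M3): stack=[0] mem=[0,0,0,0]
After op 2 (push 3): stack=[0,3] mem=[0,0,0,0]
After op 3 (pop): stack=[0] mem=[0,0,0,0]
After op 4 (STO M3): stack=[empty] mem=[0,0,0,0]
After op 5 (push 5): stack=[5] mem=[0,0,0,0]
After op 6 (STO M0): stack=[empty] mem=[5,0,0,0]
After op 7 (push 16): stack=[16] mem=[5,0,0,0]
After op 8 (push 20): stack=[16,20] mem=[5,0,0,0]
After op 9 (*): stack=[320] mem=[5,0,0,0]
After op 10 (RCL M0): stack=[320,5] mem=[5,0,0,0]
After op 11 (-): stack=[315] mem=[5,0,0,0]

Answer: 315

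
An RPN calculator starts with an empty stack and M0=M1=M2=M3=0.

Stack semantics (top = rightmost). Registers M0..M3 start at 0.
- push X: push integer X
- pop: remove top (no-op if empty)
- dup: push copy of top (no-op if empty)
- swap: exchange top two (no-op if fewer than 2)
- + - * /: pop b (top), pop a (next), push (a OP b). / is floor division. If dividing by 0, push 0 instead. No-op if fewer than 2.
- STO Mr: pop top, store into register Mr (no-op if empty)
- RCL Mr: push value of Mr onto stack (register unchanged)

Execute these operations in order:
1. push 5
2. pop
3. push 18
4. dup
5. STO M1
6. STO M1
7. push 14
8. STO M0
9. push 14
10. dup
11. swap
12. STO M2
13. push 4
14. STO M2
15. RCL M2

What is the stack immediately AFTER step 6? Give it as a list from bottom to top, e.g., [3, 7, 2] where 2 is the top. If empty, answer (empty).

After op 1 (push 5): stack=[5] mem=[0,0,0,0]
After op 2 (pop): stack=[empty] mem=[0,0,0,0]
After op 3 (push 18): stack=[18] mem=[0,0,0,0]
After op 4 (dup): stack=[18,18] mem=[0,0,0,0]
After op 5 (STO M1): stack=[18] mem=[0,18,0,0]
After op 6 (STO M1): stack=[empty] mem=[0,18,0,0]

(empty)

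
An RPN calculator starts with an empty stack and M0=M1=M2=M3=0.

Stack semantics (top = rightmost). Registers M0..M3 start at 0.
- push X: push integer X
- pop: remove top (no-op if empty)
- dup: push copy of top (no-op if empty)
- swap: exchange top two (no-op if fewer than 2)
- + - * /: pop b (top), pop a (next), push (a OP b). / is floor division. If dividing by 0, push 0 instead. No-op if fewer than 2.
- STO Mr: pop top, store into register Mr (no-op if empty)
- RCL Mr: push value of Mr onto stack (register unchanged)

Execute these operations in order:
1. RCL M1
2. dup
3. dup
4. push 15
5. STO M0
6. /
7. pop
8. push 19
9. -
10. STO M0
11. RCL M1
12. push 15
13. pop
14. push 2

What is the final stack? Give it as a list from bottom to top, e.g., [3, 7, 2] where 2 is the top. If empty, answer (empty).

After op 1 (RCL M1): stack=[0] mem=[0,0,0,0]
After op 2 (dup): stack=[0,0] mem=[0,0,0,0]
After op 3 (dup): stack=[0,0,0] mem=[0,0,0,0]
After op 4 (push 15): stack=[0,0,0,15] mem=[0,0,0,0]
After op 5 (STO M0): stack=[0,0,0] mem=[15,0,0,0]
After op 6 (/): stack=[0,0] mem=[15,0,0,0]
After op 7 (pop): stack=[0] mem=[15,0,0,0]
After op 8 (push 19): stack=[0,19] mem=[15,0,0,0]
After op 9 (-): stack=[-19] mem=[15,0,0,0]
After op 10 (STO M0): stack=[empty] mem=[-19,0,0,0]
After op 11 (RCL M1): stack=[0] mem=[-19,0,0,0]
After op 12 (push 15): stack=[0,15] mem=[-19,0,0,0]
After op 13 (pop): stack=[0] mem=[-19,0,0,0]
After op 14 (push 2): stack=[0,2] mem=[-19,0,0,0]

Answer: [0, 2]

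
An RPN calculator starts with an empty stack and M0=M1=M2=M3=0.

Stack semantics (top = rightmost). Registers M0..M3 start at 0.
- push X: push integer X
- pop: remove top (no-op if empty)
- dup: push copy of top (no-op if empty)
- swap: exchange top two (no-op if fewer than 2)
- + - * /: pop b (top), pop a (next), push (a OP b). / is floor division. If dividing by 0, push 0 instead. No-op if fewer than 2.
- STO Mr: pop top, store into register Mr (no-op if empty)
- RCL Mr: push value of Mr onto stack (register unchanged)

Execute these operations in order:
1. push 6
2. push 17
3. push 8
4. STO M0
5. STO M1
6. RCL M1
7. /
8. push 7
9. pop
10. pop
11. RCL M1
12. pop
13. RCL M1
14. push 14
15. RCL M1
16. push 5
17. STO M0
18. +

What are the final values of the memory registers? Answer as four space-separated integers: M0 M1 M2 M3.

Answer: 5 17 0 0

Derivation:
After op 1 (push 6): stack=[6] mem=[0,0,0,0]
After op 2 (push 17): stack=[6,17] mem=[0,0,0,0]
After op 3 (push 8): stack=[6,17,8] mem=[0,0,0,0]
After op 4 (STO M0): stack=[6,17] mem=[8,0,0,0]
After op 5 (STO M1): stack=[6] mem=[8,17,0,0]
After op 6 (RCL M1): stack=[6,17] mem=[8,17,0,0]
After op 7 (/): stack=[0] mem=[8,17,0,0]
After op 8 (push 7): stack=[0,7] mem=[8,17,0,0]
After op 9 (pop): stack=[0] mem=[8,17,0,0]
After op 10 (pop): stack=[empty] mem=[8,17,0,0]
After op 11 (RCL M1): stack=[17] mem=[8,17,0,0]
After op 12 (pop): stack=[empty] mem=[8,17,0,0]
After op 13 (RCL M1): stack=[17] mem=[8,17,0,0]
After op 14 (push 14): stack=[17,14] mem=[8,17,0,0]
After op 15 (RCL M1): stack=[17,14,17] mem=[8,17,0,0]
After op 16 (push 5): stack=[17,14,17,5] mem=[8,17,0,0]
After op 17 (STO M0): stack=[17,14,17] mem=[5,17,0,0]
After op 18 (+): stack=[17,31] mem=[5,17,0,0]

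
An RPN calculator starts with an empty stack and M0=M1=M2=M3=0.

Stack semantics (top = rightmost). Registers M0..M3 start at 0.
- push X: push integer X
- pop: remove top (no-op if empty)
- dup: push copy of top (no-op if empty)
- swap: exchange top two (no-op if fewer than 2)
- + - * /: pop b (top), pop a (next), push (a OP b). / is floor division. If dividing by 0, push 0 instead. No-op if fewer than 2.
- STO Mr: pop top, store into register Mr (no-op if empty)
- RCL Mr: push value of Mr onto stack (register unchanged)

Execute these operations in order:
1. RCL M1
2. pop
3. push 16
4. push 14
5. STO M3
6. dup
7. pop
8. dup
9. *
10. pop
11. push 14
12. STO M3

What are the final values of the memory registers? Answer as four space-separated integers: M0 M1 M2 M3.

Answer: 0 0 0 14

Derivation:
After op 1 (RCL M1): stack=[0] mem=[0,0,0,0]
After op 2 (pop): stack=[empty] mem=[0,0,0,0]
After op 3 (push 16): stack=[16] mem=[0,0,0,0]
After op 4 (push 14): stack=[16,14] mem=[0,0,0,0]
After op 5 (STO M3): stack=[16] mem=[0,0,0,14]
After op 6 (dup): stack=[16,16] mem=[0,0,0,14]
After op 7 (pop): stack=[16] mem=[0,0,0,14]
After op 8 (dup): stack=[16,16] mem=[0,0,0,14]
After op 9 (*): stack=[256] mem=[0,0,0,14]
After op 10 (pop): stack=[empty] mem=[0,0,0,14]
After op 11 (push 14): stack=[14] mem=[0,0,0,14]
After op 12 (STO M3): stack=[empty] mem=[0,0,0,14]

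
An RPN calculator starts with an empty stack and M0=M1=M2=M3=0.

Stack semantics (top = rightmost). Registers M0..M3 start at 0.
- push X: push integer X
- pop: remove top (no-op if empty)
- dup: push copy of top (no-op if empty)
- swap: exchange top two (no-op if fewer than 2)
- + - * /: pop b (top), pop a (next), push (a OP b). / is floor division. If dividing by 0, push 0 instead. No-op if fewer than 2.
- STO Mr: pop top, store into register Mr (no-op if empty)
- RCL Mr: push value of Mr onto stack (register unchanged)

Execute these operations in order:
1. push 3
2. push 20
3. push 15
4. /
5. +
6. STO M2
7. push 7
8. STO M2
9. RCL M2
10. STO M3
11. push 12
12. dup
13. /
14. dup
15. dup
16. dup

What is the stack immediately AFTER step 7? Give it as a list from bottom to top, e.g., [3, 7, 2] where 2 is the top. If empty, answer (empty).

After op 1 (push 3): stack=[3] mem=[0,0,0,0]
After op 2 (push 20): stack=[3,20] mem=[0,0,0,0]
After op 3 (push 15): stack=[3,20,15] mem=[0,0,0,0]
After op 4 (/): stack=[3,1] mem=[0,0,0,0]
After op 5 (+): stack=[4] mem=[0,0,0,0]
After op 6 (STO M2): stack=[empty] mem=[0,0,4,0]
After op 7 (push 7): stack=[7] mem=[0,0,4,0]

[7]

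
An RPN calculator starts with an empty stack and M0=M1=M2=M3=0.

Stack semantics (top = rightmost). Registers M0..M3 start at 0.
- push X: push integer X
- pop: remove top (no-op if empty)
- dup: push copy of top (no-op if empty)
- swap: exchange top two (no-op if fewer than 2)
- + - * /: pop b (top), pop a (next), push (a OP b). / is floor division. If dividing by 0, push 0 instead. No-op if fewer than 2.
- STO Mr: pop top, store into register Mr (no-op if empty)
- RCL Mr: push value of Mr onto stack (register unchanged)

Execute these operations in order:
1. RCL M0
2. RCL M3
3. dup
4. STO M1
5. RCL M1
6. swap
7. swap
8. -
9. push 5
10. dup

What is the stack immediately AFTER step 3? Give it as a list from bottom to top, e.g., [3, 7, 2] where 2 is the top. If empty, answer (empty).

After op 1 (RCL M0): stack=[0] mem=[0,0,0,0]
After op 2 (RCL M3): stack=[0,0] mem=[0,0,0,0]
After op 3 (dup): stack=[0,0,0] mem=[0,0,0,0]

[0, 0, 0]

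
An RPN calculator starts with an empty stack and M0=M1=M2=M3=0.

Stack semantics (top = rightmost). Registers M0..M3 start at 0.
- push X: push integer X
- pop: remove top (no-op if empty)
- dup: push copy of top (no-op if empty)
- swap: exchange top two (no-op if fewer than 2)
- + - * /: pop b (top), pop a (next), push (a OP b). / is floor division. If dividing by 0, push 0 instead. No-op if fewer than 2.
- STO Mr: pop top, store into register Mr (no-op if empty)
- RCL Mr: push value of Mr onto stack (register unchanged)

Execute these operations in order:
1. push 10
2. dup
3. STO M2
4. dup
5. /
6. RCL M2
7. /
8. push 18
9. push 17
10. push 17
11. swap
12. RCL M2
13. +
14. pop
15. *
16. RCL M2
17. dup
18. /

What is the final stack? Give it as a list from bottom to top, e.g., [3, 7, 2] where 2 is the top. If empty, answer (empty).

After op 1 (push 10): stack=[10] mem=[0,0,0,0]
After op 2 (dup): stack=[10,10] mem=[0,0,0,0]
After op 3 (STO M2): stack=[10] mem=[0,0,10,0]
After op 4 (dup): stack=[10,10] mem=[0,0,10,0]
After op 5 (/): stack=[1] mem=[0,0,10,0]
After op 6 (RCL M2): stack=[1,10] mem=[0,0,10,0]
After op 7 (/): stack=[0] mem=[0,0,10,0]
After op 8 (push 18): stack=[0,18] mem=[0,0,10,0]
After op 9 (push 17): stack=[0,18,17] mem=[0,0,10,0]
After op 10 (push 17): stack=[0,18,17,17] mem=[0,0,10,0]
After op 11 (swap): stack=[0,18,17,17] mem=[0,0,10,0]
After op 12 (RCL M2): stack=[0,18,17,17,10] mem=[0,0,10,0]
After op 13 (+): stack=[0,18,17,27] mem=[0,0,10,0]
After op 14 (pop): stack=[0,18,17] mem=[0,0,10,0]
After op 15 (*): stack=[0,306] mem=[0,0,10,0]
After op 16 (RCL M2): stack=[0,306,10] mem=[0,0,10,0]
After op 17 (dup): stack=[0,306,10,10] mem=[0,0,10,0]
After op 18 (/): stack=[0,306,1] mem=[0,0,10,0]

Answer: [0, 306, 1]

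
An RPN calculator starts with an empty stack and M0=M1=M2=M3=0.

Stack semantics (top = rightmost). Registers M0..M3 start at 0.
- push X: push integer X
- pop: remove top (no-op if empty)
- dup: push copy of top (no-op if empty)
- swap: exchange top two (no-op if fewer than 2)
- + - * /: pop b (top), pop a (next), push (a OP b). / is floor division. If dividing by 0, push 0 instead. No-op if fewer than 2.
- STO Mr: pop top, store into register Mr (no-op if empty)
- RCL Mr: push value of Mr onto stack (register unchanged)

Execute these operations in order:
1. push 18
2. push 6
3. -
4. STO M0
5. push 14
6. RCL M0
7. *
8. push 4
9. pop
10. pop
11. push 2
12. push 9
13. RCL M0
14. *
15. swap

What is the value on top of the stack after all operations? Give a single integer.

After op 1 (push 18): stack=[18] mem=[0,0,0,0]
After op 2 (push 6): stack=[18,6] mem=[0,0,0,0]
After op 3 (-): stack=[12] mem=[0,0,0,0]
After op 4 (STO M0): stack=[empty] mem=[12,0,0,0]
After op 5 (push 14): stack=[14] mem=[12,0,0,0]
After op 6 (RCL M0): stack=[14,12] mem=[12,0,0,0]
After op 7 (*): stack=[168] mem=[12,0,0,0]
After op 8 (push 4): stack=[168,4] mem=[12,0,0,0]
After op 9 (pop): stack=[168] mem=[12,0,0,0]
After op 10 (pop): stack=[empty] mem=[12,0,0,0]
After op 11 (push 2): stack=[2] mem=[12,0,0,0]
After op 12 (push 9): stack=[2,9] mem=[12,0,0,0]
After op 13 (RCL M0): stack=[2,9,12] mem=[12,0,0,0]
After op 14 (*): stack=[2,108] mem=[12,0,0,0]
After op 15 (swap): stack=[108,2] mem=[12,0,0,0]

Answer: 2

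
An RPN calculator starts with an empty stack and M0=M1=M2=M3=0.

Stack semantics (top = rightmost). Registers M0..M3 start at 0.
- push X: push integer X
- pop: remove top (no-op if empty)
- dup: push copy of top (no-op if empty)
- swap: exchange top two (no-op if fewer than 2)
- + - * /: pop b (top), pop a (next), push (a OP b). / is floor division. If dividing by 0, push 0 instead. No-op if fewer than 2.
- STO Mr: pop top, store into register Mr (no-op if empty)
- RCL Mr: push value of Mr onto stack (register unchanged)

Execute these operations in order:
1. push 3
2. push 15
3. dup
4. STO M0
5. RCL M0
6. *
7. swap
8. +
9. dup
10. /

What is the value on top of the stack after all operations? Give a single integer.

Answer: 1

Derivation:
After op 1 (push 3): stack=[3] mem=[0,0,0,0]
After op 2 (push 15): stack=[3,15] mem=[0,0,0,0]
After op 3 (dup): stack=[3,15,15] mem=[0,0,0,0]
After op 4 (STO M0): stack=[3,15] mem=[15,0,0,0]
After op 5 (RCL M0): stack=[3,15,15] mem=[15,0,0,0]
After op 6 (*): stack=[3,225] mem=[15,0,0,0]
After op 7 (swap): stack=[225,3] mem=[15,0,0,0]
After op 8 (+): stack=[228] mem=[15,0,0,0]
After op 9 (dup): stack=[228,228] mem=[15,0,0,0]
After op 10 (/): stack=[1] mem=[15,0,0,0]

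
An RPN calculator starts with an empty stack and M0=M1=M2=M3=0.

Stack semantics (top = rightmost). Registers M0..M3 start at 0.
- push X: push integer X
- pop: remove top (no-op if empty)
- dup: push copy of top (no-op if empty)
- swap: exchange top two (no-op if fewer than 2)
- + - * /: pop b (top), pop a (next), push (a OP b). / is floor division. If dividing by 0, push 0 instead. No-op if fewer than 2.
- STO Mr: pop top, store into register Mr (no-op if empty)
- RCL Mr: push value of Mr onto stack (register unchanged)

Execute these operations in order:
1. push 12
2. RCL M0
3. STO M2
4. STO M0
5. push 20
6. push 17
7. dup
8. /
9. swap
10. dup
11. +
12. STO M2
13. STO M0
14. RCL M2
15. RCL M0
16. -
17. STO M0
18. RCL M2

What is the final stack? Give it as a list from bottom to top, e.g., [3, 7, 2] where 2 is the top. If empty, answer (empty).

After op 1 (push 12): stack=[12] mem=[0,0,0,0]
After op 2 (RCL M0): stack=[12,0] mem=[0,0,0,0]
After op 3 (STO M2): stack=[12] mem=[0,0,0,0]
After op 4 (STO M0): stack=[empty] mem=[12,0,0,0]
After op 5 (push 20): stack=[20] mem=[12,0,0,0]
After op 6 (push 17): stack=[20,17] mem=[12,0,0,0]
After op 7 (dup): stack=[20,17,17] mem=[12,0,0,0]
After op 8 (/): stack=[20,1] mem=[12,0,0,0]
After op 9 (swap): stack=[1,20] mem=[12,0,0,0]
After op 10 (dup): stack=[1,20,20] mem=[12,0,0,0]
After op 11 (+): stack=[1,40] mem=[12,0,0,0]
After op 12 (STO M2): stack=[1] mem=[12,0,40,0]
After op 13 (STO M0): stack=[empty] mem=[1,0,40,0]
After op 14 (RCL M2): stack=[40] mem=[1,0,40,0]
After op 15 (RCL M0): stack=[40,1] mem=[1,0,40,0]
After op 16 (-): stack=[39] mem=[1,0,40,0]
After op 17 (STO M0): stack=[empty] mem=[39,0,40,0]
After op 18 (RCL M2): stack=[40] mem=[39,0,40,0]

Answer: [40]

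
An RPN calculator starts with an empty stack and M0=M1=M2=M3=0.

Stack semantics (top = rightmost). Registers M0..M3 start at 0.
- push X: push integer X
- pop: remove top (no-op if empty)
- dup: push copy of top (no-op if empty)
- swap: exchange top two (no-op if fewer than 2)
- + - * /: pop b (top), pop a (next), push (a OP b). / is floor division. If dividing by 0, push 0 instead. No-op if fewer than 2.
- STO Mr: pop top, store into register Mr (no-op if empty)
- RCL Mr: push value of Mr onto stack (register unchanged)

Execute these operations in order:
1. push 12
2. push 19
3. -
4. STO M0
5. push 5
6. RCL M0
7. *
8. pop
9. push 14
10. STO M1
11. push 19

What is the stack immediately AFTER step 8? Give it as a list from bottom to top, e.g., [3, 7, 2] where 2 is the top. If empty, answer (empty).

After op 1 (push 12): stack=[12] mem=[0,0,0,0]
After op 2 (push 19): stack=[12,19] mem=[0,0,0,0]
After op 3 (-): stack=[-7] mem=[0,0,0,0]
After op 4 (STO M0): stack=[empty] mem=[-7,0,0,0]
After op 5 (push 5): stack=[5] mem=[-7,0,0,0]
After op 6 (RCL M0): stack=[5,-7] mem=[-7,0,0,0]
After op 7 (*): stack=[-35] mem=[-7,0,0,0]
After op 8 (pop): stack=[empty] mem=[-7,0,0,0]

(empty)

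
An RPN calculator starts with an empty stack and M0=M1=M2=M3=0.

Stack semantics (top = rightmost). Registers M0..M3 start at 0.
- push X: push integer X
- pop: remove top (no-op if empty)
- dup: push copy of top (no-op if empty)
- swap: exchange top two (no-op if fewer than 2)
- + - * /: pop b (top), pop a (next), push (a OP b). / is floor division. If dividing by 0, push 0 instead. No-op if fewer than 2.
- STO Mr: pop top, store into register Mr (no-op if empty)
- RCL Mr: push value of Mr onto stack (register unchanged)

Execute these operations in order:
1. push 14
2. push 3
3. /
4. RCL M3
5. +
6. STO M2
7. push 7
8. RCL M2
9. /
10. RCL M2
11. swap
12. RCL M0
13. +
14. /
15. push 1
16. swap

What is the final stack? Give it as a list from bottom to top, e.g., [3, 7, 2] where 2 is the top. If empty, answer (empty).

After op 1 (push 14): stack=[14] mem=[0,0,0,0]
After op 2 (push 3): stack=[14,3] mem=[0,0,0,0]
After op 3 (/): stack=[4] mem=[0,0,0,0]
After op 4 (RCL M3): stack=[4,0] mem=[0,0,0,0]
After op 5 (+): stack=[4] mem=[0,0,0,0]
After op 6 (STO M2): stack=[empty] mem=[0,0,4,0]
After op 7 (push 7): stack=[7] mem=[0,0,4,0]
After op 8 (RCL M2): stack=[7,4] mem=[0,0,4,0]
After op 9 (/): stack=[1] mem=[0,0,4,0]
After op 10 (RCL M2): stack=[1,4] mem=[0,0,4,0]
After op 11 (swap): stack=[4,1] mem=[0,0,4,0]
After op 12 (RCL M0): stack=[4,1,0] mem=[0,0,4,0]
After op 13 (+): stack=[4,1] mem=[0,0,4,0]
After op 14 (/): stack=[4] mem=[0,0,4,0]
After op 15 (push 1): stack=[4,1] mem=[0,0,4,0]
After op 16 (swap): stack=[1,4] mem=[0,0,4,0]

Answer: [1, 4]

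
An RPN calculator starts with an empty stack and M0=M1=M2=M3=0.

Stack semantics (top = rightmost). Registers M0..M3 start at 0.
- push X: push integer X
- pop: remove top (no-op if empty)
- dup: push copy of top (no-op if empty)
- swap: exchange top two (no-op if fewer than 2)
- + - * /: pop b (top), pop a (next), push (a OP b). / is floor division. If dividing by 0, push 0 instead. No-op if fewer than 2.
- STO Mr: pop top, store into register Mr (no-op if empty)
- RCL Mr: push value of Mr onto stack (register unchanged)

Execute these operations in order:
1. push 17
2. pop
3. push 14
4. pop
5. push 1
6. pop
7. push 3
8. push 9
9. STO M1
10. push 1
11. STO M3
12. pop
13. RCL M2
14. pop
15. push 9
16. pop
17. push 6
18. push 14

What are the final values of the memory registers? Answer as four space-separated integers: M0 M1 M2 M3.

Answer: 0 9 0 1

Derivation:
After op 1 (push 17): stack=[17] mem=[0,0,0,0]
After op 2 (pop): stack=[empty] mem=[0,0,0,0]
After op 3 (push 14): stack=[14] mem=[0,0,0,0]
After op 4 (pop): stack=[empty] mem=[0,0,0,0]
After op 5 (push 1): stack=[1] mem=[0,0,0,0]
After op 6 (pop): stack=[empty] mem=[0,0,0,0]
After op 7 (push 3): stack=[3] mem=[0,0,0,0]
After op 8 (push 9): stack=[3,9] mem=[0,0,0,0]
After op 9 (STO M1): stack=[3] mem=[0,9,0,0]
After op 10 (push 1): stack=[3,1] mem=[0,9,0,0]
After op 11 (STO M3): stack=[3] mem=[0,9,0,1]
After op 12 (pop): stack=[empty] mem=[0,9,0,1]
After op 13 (RCL M2): stack=[0] mem=[0,9,0,1]
After op 14 (pop): stack=[empty] mem=[0,9,0,1]
After op 15 (push 9): stack=[9] mem=[0,9,0,1]
After op 16 (pop): stack=[empty] mem=[0,9,0,1]
After op 17 (push 6): stack=[6] mem=[0,9,0,1]
After op 18 (push 14): stack=[6,14] mem=[0,9,0,1]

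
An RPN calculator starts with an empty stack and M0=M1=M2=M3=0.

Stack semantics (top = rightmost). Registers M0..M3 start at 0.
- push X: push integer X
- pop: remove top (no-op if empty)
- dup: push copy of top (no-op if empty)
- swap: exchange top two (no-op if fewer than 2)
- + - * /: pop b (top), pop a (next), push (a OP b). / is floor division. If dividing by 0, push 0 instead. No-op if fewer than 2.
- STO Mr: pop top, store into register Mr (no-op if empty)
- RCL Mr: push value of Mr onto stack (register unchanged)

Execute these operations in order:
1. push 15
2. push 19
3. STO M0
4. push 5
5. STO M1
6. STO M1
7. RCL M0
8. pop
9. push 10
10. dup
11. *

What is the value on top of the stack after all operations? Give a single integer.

Answer: 100

Derivation:
After op 1 (push 15): stack=[15] mem=[0,0,0,0]
After op 2 (push 19): stack=[15,19] mem=[0,0,0,0]
After op 3 (STO M0): stack=[15] mem=[19,0,0,0]
After op 4 (push 5): stack=[15,5] mem=[19,0,0,0]
After op 5 (STO M1): stack=[15] mem=[19,5,0,0]
After op 6 (STO M1): stack=[empty] mem=[19,15,0,0]
After op 7 (RCL M0): stack=[19] mem=[19,15,0,0]
After op 8 (pop): stack=[empty] mem=[19,15,0,0]
After op 9 (push 10): stack=[10] mem=[19,15,0,0]
After op 10 (dup): stack=[10,10] mem=[19,15,0,0]
After op 11 (*): stack=[100] mem=[19,15,0,0]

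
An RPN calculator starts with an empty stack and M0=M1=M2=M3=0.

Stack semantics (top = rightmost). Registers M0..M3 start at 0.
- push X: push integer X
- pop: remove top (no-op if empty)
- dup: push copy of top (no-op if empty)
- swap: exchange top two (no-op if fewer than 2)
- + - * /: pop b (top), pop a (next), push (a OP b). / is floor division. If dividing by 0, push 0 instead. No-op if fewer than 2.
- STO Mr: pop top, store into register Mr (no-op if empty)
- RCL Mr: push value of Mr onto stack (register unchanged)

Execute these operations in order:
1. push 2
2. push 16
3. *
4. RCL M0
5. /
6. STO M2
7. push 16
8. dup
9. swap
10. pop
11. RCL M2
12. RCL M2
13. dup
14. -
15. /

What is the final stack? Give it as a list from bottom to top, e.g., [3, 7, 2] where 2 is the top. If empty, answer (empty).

After op 1 (push 2): stack=[2] mem=[0,0,0,0]
After op 2 (push 16): stack=[2,16] mem=[0,0,0,0]
After op 3 (*): stack=[32] mem=[0,0,0,0]
After op 4 (RCL M0): stack=[32,0] mem=[0,0,0,0]
After op 5 (/): stack=[0] mem=[0,0,0,0]
After op 6 (STO M2): stack=[empty] mem=[0,0,0,0]
After op 7 (push 16): stack=[16] mem=[0,0,0,0]
After op 8 (dup): stack=[16,16] mem=[0,0,0,0]
After op 9 (swap): stack=[16,16] mem=[0,0,0,0]
After op 10 (pop): stack=[16] mem=[0,0,0,0]
After op 11 (RCL M2): stack=[16,0] mem=[0,0,0,0]
After op 12 (RCL M2): stack=[16,0,0] mem=[0,0,0,0]
After op 13 (dup): stack=[16,0,0,0] mem=[0,0,0,0]
After op 14 (-): stack=[16,0,0] mem=[0,0,0,0]
After op 15 (/): stack=[16,0] mem=[0,0,0,0]

Answer: [16, 0]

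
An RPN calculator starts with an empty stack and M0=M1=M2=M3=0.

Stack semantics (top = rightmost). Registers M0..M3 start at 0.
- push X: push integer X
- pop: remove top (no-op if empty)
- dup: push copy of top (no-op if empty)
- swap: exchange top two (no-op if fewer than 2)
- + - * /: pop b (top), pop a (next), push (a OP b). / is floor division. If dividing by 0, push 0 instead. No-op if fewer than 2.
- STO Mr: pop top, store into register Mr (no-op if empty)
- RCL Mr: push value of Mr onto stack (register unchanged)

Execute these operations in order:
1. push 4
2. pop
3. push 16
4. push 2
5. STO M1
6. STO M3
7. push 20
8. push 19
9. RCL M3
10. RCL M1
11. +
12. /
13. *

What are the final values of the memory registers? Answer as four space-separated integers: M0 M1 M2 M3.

Answer: 0 2 0 16

Derivation:
After op 1 (push 4): stack=[4] mem=[0,0,0,0]
After op 2 (pop): stack=[empty] mem=[0,0,0,0]
After op 3 (push 16): stack=[16] mem=[0,0,0,0]
After op 4 (push 2): stack=[16,2] mem=[0,0,0,0]
After op 5 (STO M1): stack=[16] mem=[0,2,0,0]
After op 6 (STO M3): stack=[empty] mem=[0,2,0,16]
After op 7 (push 20): stack=[20] mem=[0,2,0,16]
After op 8 (push 19): stack=[20,19] mem=[0,2,0,16]
After op 9 (RCL M3): stack=[20,19,16] mem=[0,2,0,16]
After op 10 (RCL M1): stack=[20,19,16,2] mem=[0,2,0,16]
After op 11 (+): stack=[20,19,18] mem=[0,2,0,16]
After op 12 (/): stack=[20,1] mem=[0,2,0,16]
After op 13 (*): stack=[20] mem=[0,2,0,16]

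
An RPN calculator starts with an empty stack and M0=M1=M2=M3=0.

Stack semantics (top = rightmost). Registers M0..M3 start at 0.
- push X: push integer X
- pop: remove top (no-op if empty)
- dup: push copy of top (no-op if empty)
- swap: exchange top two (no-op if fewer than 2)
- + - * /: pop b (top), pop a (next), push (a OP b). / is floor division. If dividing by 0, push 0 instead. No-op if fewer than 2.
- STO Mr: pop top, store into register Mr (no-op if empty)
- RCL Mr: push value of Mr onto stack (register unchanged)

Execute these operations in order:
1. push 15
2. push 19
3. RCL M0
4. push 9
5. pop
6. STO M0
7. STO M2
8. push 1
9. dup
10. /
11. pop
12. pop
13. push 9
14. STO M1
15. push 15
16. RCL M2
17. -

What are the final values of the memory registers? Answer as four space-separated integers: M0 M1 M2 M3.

Answer: 0 9 19 0

Derivation:
After op 1 (push 15): stack=[15] mem=[0,0,0,0]
After op 2 (push 19): stack=[15,19] mem=[0,0,0,0]
After op 3 (RCL M0): stack=[15,19,0] mem=[0,0,0,0]
After op 4 (push 9): stack=[15,19,0,9] mem=[0,0,0,0]
After op 5 (pop): stack=[15,19,0] mem=[0,0,0,0]
After op 6 (STO M0): stack=[15,19] mem=[0,0,0,0]
After op 7 (STO M2): stack=[15] mem=[0,0,19,0]
After op 8 (push 1): stack=[15,1] mem=[0,0,19,0]
After op 9 (dup): stack=[15,1,1] mem=[0,0,19,0]
After op 10 (/): stack=[15,1] mem=[0,0,19,0]
After op 11 (pop): stack=[15] mem=[0,0,19,0]
After op 12 (pop): stack=[empty] mem=[0,0,19,0]
After op 13 (push 9): stack=[9] mem=[0,0,19,0]
After op 14 (STO M1): stack=[empty] mem=[0,9,19,0]
After op 15 (push 15): stack=[15] mem=[0,9,19,0]
After op 16 (RCL M2): stack=[15,19] mem=[0,9,19,0]
After op 17 (-): stack=[-4] mem=[0,9,19,0]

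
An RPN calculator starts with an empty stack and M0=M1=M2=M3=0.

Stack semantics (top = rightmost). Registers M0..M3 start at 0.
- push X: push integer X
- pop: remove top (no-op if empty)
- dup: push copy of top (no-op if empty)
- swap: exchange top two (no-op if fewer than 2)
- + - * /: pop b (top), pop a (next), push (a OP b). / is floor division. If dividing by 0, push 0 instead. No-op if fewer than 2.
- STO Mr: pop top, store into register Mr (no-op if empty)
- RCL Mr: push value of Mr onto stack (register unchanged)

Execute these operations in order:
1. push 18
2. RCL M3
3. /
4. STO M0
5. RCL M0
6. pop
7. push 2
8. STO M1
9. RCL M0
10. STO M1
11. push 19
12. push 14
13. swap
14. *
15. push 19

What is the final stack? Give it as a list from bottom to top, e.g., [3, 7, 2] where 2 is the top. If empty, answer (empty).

After op 1 (push 18): stack=[18] mem=[0,0,0,0]
After op 2 (RCL M3): stack=[18,0] mem=[0,0,0,0]
After op 3 (/): stack=[0] mem=[0,0,0,0]
After op 4 (STO M0): stack=[empty] mem=[0,0,0,0]
After op 5 (RCL M0): stack=[0] mem=[0,0,0,0]
After op 6 (pop): stack=[empty] mem=[0,0,0,0]
After op 7 (push 2): stack=[2] mem=[0,0,0,0]
After op 8 (STO M1): stack=[empty] mem=[0,2,0,0]
After op 9 (RCL M0): stack=[0] mem=[0,2,0,0]
After op 10 (STO M1): stack=[empty] mem=[0,0,0,0]
After op 11 (push 19): stack=[19] mem=[0,0,0,0]
After op 12 (push 14): stack=[19,14] mem=[0,0,0,0]
After op 13 (swap): stack=[14,19] mem=[0,0,0,0]
After op 14 (*): stack=[266] mem=[0,0,0,0]
After op 15 (push 19): stack=[266,19] mem=[0,0,0,0]

Answer: [266, 19]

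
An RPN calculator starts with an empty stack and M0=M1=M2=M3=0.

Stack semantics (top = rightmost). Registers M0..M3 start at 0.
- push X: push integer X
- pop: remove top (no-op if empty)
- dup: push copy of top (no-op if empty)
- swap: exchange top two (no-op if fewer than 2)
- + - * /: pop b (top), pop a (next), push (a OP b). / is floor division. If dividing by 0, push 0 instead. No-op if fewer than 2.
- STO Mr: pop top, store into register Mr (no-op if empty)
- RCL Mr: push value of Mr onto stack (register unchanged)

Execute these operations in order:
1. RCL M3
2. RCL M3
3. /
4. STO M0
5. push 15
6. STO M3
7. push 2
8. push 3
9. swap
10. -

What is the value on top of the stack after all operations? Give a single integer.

Answer: 1

Derivation:
After op 1 (RCL M3): stack=[0] mem=[0,0,0,0]
After op 2 (RCL M3): stack=[0,0] mem=[0,0,0,0]
After op 3 (/): stack=[0] mem=[0,0,0,0]
After op 4 (STO M0): stack=[empty] mem=[0,0,0,0]
After op 5 (push 15): stack=[15] mem=[0,0,0,0]
After op 6 (STO M3): stack=[empty] mem=[0,0,0,15]
After op 7 (push 2): stack=[2] mem=[0,0,0,15]
After op 8 (push 3): stack=[2,3] mem=[0,0,0,15]
After op 9 (swap): stack=[3,2] mem=[0,0,0,15]
After op 10 (-): stack=[1] mem=[0,0,0,15]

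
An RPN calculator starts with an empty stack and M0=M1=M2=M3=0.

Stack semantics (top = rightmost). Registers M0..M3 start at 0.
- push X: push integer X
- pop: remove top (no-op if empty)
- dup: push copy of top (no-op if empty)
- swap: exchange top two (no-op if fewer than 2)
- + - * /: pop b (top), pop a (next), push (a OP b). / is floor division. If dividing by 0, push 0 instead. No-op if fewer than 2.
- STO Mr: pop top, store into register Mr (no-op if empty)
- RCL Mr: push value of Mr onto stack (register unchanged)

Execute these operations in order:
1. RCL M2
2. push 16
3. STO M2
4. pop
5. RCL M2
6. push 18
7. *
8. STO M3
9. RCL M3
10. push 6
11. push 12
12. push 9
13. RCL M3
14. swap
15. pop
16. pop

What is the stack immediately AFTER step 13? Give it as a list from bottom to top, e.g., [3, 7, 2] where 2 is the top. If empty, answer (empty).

After op 1 (RCL M2): stack=[0] mem=[0,0,0,0]
After op 2 (push 16): stack=[0,16] mem=[0,0,0,0]
After op 3 (STO M2): stack=[0] mem=[0,0,16,0]
After op 4 (pop): stack=[empty] mem=[0,0,16,0]
After op 5 (RCL M2): stack=[16] mem=[0,0,16,0]
After op 6 (push 18): stack=[16,18] mem=[0,0,16,0]
After op 7 (*): stack=[288] mem=[0,0,16,0]
After op 8 (STO M3): stack=[empty] mem=[0,0,16,288]
After op 9 (RCL M3): stack=[288] mem=[0,0,16,288]
After op 10 (push 6): stack=[288,6] mem=[0,0,16,288]
After op 11 (push 12): stack=[288,6,12] mem=[0,0,16,288]
After op 12 (push 9): stack=[288,6,12,9] mem=[0,0,16,288]
After op 13 (RCL M3): stack=[288,6,12,9,288] mem=[0,0,16,288]

[288, 6, 12, 9, 288]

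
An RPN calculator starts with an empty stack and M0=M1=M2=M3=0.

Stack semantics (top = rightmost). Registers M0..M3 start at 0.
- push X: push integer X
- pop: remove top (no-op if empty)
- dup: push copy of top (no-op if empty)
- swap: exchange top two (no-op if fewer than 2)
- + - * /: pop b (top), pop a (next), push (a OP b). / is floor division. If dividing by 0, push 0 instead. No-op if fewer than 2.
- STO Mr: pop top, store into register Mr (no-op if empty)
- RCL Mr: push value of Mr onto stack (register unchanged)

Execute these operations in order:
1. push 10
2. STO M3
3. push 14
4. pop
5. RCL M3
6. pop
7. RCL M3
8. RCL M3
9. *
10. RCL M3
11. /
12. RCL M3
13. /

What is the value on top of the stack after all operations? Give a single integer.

After op 1 (push 10): stack=[10] mem=[0,0,0,0]
After op 2 (STO M3): stack=[empty] mem=[0,0,0,10]
After op 3 (push 14): stack=[14] mem=[0,0,0,10]
After op 4 (pop): stack=[empty] mem=[0,0,0,10]
After op 5 (RCL M3): stack=[10] mem=[0,0,0,10]
After op 6 (pop): stack=[empty] mem=[0,0,0,10]
After op 7 (RCL M3): stack=[10] mem=[0,0,0,10]
After op 8 (RCL M3): stack=[10,10] mem=[0,0,0,10]
After op 9 (*): stack=[100] mem=[0,0,0,10]
After op 10 (RCL M3): stack=[100,10] mem=[0,0,0,10]
After op 11 (/): stack=[10] mem=[0,0,0,10]
After op 12 (RCL M3): stack=[10,10] mem=[0,0,0,10]
After op 13 (/): stack=[1] mem=[0,0,0,10]

Answer: 1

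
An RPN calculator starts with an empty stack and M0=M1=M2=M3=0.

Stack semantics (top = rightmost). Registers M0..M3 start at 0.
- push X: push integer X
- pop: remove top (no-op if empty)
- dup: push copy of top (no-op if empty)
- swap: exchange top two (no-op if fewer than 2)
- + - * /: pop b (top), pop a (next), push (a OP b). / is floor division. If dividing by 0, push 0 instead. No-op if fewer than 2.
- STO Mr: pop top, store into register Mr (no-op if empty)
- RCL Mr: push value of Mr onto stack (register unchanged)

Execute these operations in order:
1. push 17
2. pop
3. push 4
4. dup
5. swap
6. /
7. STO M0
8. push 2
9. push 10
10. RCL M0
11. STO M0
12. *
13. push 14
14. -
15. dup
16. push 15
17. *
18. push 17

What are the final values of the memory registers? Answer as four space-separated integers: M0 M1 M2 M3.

After op 1 (push 17): stack=[17] mem=[0,0,0,0]
After op 2 (pop): stack=[empty] mem=[0,0,0,0]
After op 3 (push 4): stack=[4] mem=[0,0,0,0]
After op 4 (dup): stack=[4,4] mem=[0,0,0,0]
After op 5 (swap): stack=[4,4] mem=[0,0,0,0]
After op 6 (/): stack=[1] mem=[0,0,0,0]
After op 7 (STO M0): stack=[empty] mem=[1,0,0,0]
After op 8 (push 2): stack=[2] mem=[1,0,0,0]
After op 9 (push 10): stack=[2,10] mem=[1,0,0,0]
After op 10 (RCL M0): stack=[2,10,1] mem=[1,0,0,0]
After op 11 (STO M0): stack=[2,10] mem=[1,0,0,0]
After op 12 (*): stack=[20] mem=[1,0,0,0]
After op 13 (push 14): stack=[20,14] mem=[1,0,0,0]
After op 14 (-): stack=[6] mem=[1,0,0,0]
After op 15 (dup): stack=[6,6] mem=[1,0,0,0]
After op 16 (push 15): stack=[6,6,15] mem=[1,0,0,0]
After op 17 (*): stack=[6,90] mem=[1,0,0,0]
After op 18 (push 17): stack=[6,90,17] mem=[1,0,0,0]

Answer: 1 0 0 0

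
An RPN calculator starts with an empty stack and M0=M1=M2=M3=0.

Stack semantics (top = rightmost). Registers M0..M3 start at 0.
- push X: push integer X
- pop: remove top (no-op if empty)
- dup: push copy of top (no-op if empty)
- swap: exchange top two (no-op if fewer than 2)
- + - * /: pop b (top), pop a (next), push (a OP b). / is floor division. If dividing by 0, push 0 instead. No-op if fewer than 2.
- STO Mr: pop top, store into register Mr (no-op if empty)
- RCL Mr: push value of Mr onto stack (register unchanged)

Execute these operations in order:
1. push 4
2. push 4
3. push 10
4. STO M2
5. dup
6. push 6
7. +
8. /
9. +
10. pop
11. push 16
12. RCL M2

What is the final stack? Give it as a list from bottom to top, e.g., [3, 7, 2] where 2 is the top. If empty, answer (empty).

Answer: [16, 10]

Derivation:
After op 1 (push 4): stack=[4] mem=[0,0,0,0]
After op 2 (push 4): stack=[4,4] mem=[0,0,0,0]
After op 3 (push 10): stack=[4,4,10] mem=[0,0,0,0]
After op 4 (STO M2): stack=[4,4] mem=[0,0,10,0]
After op 5 (dup): stack=[4,4,4] mem=[0,0,10,0]
After op 6 (push 6): stack=[4,4,4,6] mem=[0,0,10,0]
After op 7 (+): stack=[4,4,10] mem=[0,0,10,0]
After op 8 (/): stack=[4,0] mem=[0,0,10,0]
After op 9 (+): stack=[4] mem=[0,0,10,0]
After op 10 (pop): stack=[empty] mem=[0,0,10,0]
After op 11 (push 16): stack=[16] mem=[0,0,10,0]
After op 12 (RCL M2): stack=[16,10] mem=[0,0,10,0]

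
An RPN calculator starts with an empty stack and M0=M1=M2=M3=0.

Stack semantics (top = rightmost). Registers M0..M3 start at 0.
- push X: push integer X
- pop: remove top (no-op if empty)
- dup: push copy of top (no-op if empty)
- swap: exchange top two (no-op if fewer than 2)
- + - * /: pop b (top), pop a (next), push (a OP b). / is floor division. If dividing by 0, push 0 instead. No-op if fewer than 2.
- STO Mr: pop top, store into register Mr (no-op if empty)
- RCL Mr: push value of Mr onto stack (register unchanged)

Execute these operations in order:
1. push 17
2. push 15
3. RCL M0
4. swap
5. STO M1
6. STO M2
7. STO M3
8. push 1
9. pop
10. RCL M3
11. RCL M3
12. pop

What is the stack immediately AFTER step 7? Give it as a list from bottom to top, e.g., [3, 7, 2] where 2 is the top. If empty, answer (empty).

After op 1 (push 17): stack=[17] mem=[0,0,0,0]
After op 2 (push 15): stack=[17,15] mem=[0,0,0,0]
After op 3 (RCL M0): stack=[17,15,0] mem=[0,0,0,0]
After op 4 (swap): stack=[17,0,15] mem=[0,0,0,0]
After op 5 (STO M1): stack=[17,0] mem=[0,15,0,0]
After op 6 (STO M2): stack=[17] mem=[0,15,0,0]
After op 7 (STO M3): stack=[empty] mem=[0,15,0,17]

(empty)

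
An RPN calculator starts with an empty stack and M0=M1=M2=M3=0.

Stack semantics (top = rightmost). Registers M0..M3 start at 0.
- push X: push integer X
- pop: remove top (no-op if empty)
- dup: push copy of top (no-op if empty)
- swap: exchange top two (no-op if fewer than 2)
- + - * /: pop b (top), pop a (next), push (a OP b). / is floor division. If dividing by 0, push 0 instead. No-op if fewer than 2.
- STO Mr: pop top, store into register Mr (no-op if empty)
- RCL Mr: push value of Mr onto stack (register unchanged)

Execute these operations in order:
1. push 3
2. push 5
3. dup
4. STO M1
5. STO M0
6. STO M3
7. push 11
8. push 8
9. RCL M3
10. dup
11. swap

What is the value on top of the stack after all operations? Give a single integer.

Answer: 3

Derivation:
After op 1 (push 3): stack=[3] mem=[0,0,0,0]
After op 2 (push 5): stack=[3,5] mem=[0,0,0,0]
After op 3 (dup): stack=[3,5,5] mem=[0,0,0,0]
After op 4 (STO M1): stack=[3,5] mem=[0,5,0,0]
After op 5 (STO M0): stack=[3] mem=[5,5,0,0]
After op 6 (STO M3): stack=[empty] mem=[5,5,0,3]
After op 7 (push 11): stack=[11] mem=[5,5,0,3]
After op 8 (push 8): stack=[11,8] mem=[5,5,0,3]
After op 9 (RCL M3): stack=[11,8,3] mem=[5,5,0,3]
After op 10 (dup): stack=[11,8,3,3] mem=[5,5,0,3]
After op 11 (swap): stack=[11,8,3,3] mem=[5,5,0,3]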